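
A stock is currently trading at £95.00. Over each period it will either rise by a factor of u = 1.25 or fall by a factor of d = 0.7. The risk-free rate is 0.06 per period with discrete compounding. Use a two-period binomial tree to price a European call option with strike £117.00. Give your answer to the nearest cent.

£11.99

Risk-neutral probability p = (1 + 0.06 − 0.7)/(1.25 − 0.7) = 0.3600/0.5500 = 0.6545
Terminal stock prices: S_uu = 148.4, S_ud = 83.12, S_dd = 46.55
Terminal payoffs (S − K): max(31.44, 0) = 31.44, max(-33.88, 0) = 0, max(-70.45, 0) = 0
Node u (S = 118.8): V_u = 1/1.06·[0.6545·31.4375 + 0.3455·0.0000] = 19.4125
Node d (S = 66.5): V_d = 1/1.06·[0.6545·0.0000 + 0.3455·0.0000] = 0.0000
Node 0 (S = 95): V_0 = 1/1.06·[0.6545·19.4125 + 0.3455·0.0000] = 11.9871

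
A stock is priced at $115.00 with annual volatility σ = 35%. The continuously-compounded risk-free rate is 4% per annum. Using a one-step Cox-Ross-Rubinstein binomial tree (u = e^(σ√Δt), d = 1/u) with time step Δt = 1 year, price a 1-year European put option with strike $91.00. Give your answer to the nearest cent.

$5.07

CRR parameters: u = e^(σ√Δt) = e^(0.35·√1) = 1.4191, d = 1/u = 0.7047
Per-period rate: rΔt = 0.04·1 = 0.04, so R = e^0.04 = 1.0408
Risk-neutral probability p = (e^0.04 − 0.7047)/(1.4191 − 0.7047) = 0.3361/0.7144 = 0.4705
Terminal stock prices: S_u = 163.2, S_d = 81.04
Terminal payoffs (K − S): max(-72.19, 0) = 0, max(9.961, 0) = 9.961
Node 0 (S = 115): V_0 = e^(−0.04)·[0.4705·0.0000 + 0.5295·9.9609] = 5.0674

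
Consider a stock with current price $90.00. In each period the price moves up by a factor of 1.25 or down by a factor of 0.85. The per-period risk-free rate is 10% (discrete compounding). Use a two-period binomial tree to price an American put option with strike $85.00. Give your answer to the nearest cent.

$2.90

Risk-neutral probability p = (1 + 0.1 − 0.85)/(1.25 − 0.85) = 0.2500/0.4000 = 0.6250
Terminal stock prices: S_uu = 140.6, S_ud = 95.62, S_dd = 65.02
Terminal payoffs (K − S): max(-55.62, 0) = 0, max(-10.62, 0) = 0, max(19.98, 0) = 19.98
Node u (S = 112.5): continuation = 1/1.1·[0.6250·0.0000 + 0.3750·0.0000] = 0.0000; exercise value = 0.0000 ≤ continuation, so V_u = 0.0000
Node d (S = 76.5): continuation = 1/1.1·[0.6250·0.0000 + 0.3750·19.9750] = 6.8097; exercise value = 8.5000 > continuation, so V_d = 8.5000 (exercise)
Node 0 (S = 90): continuation = 1/1.1·[0.6250·0.0000 + 0.3750·8.5000] = 2.8977; exercise value = 0.0000 ≤ continuation, so V_0 = 2.8977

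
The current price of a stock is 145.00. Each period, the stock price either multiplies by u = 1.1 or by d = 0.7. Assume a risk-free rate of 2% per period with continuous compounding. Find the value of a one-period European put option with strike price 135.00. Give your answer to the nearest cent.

Risk-neutral probability p = (e^0.02 − 0.7)/(1.1 − 0.7) = 0.3202/0.4000 = 0.8005
Terminal stock prices: S_u = 159.5, S_d = 101.5
Terminal payoffs (K − S): max(-24.5, 0) = 0, max(33.5, 0) = 33.5
Node 0 (S = 145): V_0 = e^(−0.02)·[0.8005·0.0000 + 0.1995·33.5000] = 6.5508

6.55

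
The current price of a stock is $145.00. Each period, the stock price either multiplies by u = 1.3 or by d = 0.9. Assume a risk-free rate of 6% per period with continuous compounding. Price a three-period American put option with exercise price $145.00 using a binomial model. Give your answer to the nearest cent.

$8.66

Risk-neutral probability p = (e^0.06 − 0.9)/(1.3 − 0.9) = 0.1618/0.4000 = 0.4046
Terminal stock prices: S_uuu = 318.6, S_uud = 220.5, S_udd = 152.7, S_ddd = 105.7
Terminal payoffs (K − S): max(-173.6, 0) = 0, max(-75.55, 0) = 0, max(-7.685, 0) = 0, max(39.29, 0) = 39.29
Node uu (S = 245.1): continuation = e^(−0.06)·[0.4046·0.0000 + 0.5954·0.0000] = 0.0000; exercise value = 0.0000 ≤ continuation, so V_uu = 0.0000
Node ud (S = 169.7): continuation = e^(−0.06)·[0.4046·0.0000 + 0.5954·0.0000] = 0.0000; exercise value = 0.0000 ≤ continuation, so V_ud = 0.0000
Node dd (S = 117.5): continuation = e^(−0.06)·[0.4046·0.0000 + 0.5954·39.2950] = 22.0341; exercise value = 27.5500 > continuation, so V_dd = 27.5500 (exercise)
Node u (S = 188.5): continuation = e^(−0.06)·[0.4046·0.0000 + 0.5954·0.0000] = 0.0000; exercise value = 0.0000 ≤ continuation, so V_u = 0.0000
Node d (S = 130.5): continuation = e^(−0.06)·[0.4046·0.0000 + 0.5954·27.5500] = 15.4482; exercise value = 14.5000 ≤ continuation, so V_d = 15.4482
Node 0 (S = 145): continuation = e^(−0.06)·[0.4046·0.0000 + 0.5954·15.4482] = 8.6624; exercise value = 0.0000 ≤ continuation, so V_0 = 8.6624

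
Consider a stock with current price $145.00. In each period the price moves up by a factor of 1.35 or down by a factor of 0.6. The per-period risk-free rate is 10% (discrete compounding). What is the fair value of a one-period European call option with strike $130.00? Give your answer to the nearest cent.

Risk-neutral probability p = (1 + 0.1 − 0.6)/(1.35 − 0.6) = 0.5000/0.7500 = 0.6667
Terminal stock prices: S_u = 195.8, S_d = 87
Terminal payoffs (S − K): max(65.75, 0) = 65.75, max(-43, 0) = 0
Node 0 (S = 145): V_0 = 1/1.1·[0.6667·65.7500 + 0.3333·0.0000] = 39.8485

$39.85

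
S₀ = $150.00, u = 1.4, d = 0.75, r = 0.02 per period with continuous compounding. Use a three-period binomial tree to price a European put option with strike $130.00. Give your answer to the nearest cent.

$17.30

Risk-neutral probability p = (e^0.02 − 0.75)/(1.4 − 0.75) = 0.2702/0.6500 = 0.4157
Terminal stock prices: S_uuu = 411.6, S_uud = 220.5, S_udd = 118.1, S_ddd = 63.28
Terminal payoffs (K − S): max(-281.6, 0) = 0, max(-90.5, 0) = 0, max(11.88, 0) = 11.88, max(66.72, 0) = 66.72
Node uu (S = 294): V_uu = e^(−0.02)·[0.4157·0.0000 + 0.5843·0.0000] = 0.0000
Node ud (S = 157.5): V_ud = e^(−0.02)·[0.4157·0.0000 + 0.5843·11.8750] = 6.8012
Node dd (S = 84.38): V_dd = e^(−0.02)·[0.4157·11.8750 + 0.5843·66.7188] = 43.0508
Node u (S = 210): V_u = e^(−0.02)·[0.4157·0.0000 + 0.5843·6.8012] = 3.8953
Node d (S = 112.5): V_d = e^(−0.02)·[0.4157·6.8012 + 0.5843·43.0508] = 27.4280
Node 0 (S = 150): V_0 = e^(−0.02)·[0.4157·3.8953 + 0.5843·27.4280] = 17.2962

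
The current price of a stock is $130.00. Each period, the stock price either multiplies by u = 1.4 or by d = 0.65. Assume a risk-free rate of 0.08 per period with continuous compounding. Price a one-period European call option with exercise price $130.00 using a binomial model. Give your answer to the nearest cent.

$27.73

Risk-neutral probability p = (e^0.08 − 0.65)/(1.4 − 0.65) = 0.4333/0.7500 = 0.5777
Terminal stock prices: S_u = 182, S_d = 84.5
Terminal payoffs (S − K): max(52, 0) = 52, max(-45.5, 0) = 0
Node 0 (S = 130): V_0 = e^(−0.08)·[0.5777·52.0000 + 0.4223·0.0000] = 27.7316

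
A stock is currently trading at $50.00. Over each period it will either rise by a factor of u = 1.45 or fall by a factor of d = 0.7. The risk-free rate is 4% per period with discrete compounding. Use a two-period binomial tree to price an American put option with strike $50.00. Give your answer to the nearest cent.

Risk-neutral probability p = (1 + 0.04 − 0.7)/(1.45 − 0.7) = 0.3400/0.7500 = 0.4533
Terminal stock prices: S_uu = 105.1, S_ud = 50.75, S_dd = 24.5
Terminal payoffs (K − S): max(-55.12, 0) = 0, max(-0.75, 0) = 0, max(25.5, 0) = 25.5
Node u (S = 72.5): continuation = 1/1.04·[0.4533·0.0000 + 0.5467·0.0000] = 0.0000; exercise value = 0.0000 ≤ continuation, so V_u = 0.0000
Node d (S = 35): continuation = 1/1.04·[0.4533·0.0000 + 0.5467·25.5000] = 13.4038; exercise value = 15.0000 > continuation, so V_d = 15.0000 (exercise)
Node 0 (S = 50): continuation = 1/1.04·[0.4533·0.0000 + 0.5467·15.0000] = 7.8846; exercise value = 0.0000 ≤ continuation, so V_0 = 7.8846

$7.88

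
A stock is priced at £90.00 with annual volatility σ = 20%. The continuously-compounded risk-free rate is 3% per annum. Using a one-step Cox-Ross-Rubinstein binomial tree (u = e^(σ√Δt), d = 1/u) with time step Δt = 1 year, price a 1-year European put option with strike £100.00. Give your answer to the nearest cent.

£12.11

CRR parameters: u = e^(σ√Δt) = e^(0.2·√1) = 1.2214, d = 1/u = 0.8187
Per-period rate: rΔt = 0.03·1 = 0.03, so R = e^0.03 = 1.0305
Risk-neutral probability p = (e^0.03 − 0.8187)/(1.2214 − 0.8187) = 0.2117/0.4027 = 0.5258
Terminal stock prices: S_u = 109.9, S_d = 73.69
Terminal payoffs (K − S): max(-9.926, 0) = 0, max(26.31, 0) = 26.31
Node 0 (S = 90): V_0 = e^(−0.03)·[0.5258·0.0000 + 0.4742·26.3142] = 12.1095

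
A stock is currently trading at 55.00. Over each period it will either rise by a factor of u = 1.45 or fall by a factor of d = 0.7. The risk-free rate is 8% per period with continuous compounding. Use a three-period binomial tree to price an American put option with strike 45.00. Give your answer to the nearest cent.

Risk-neutral probability p = (e^0.08 − 0.7)/(1.45 − 0.7) = 0.3833/0.7500 = 0.5110
Terminal stock prices: S_uuu = 167.7, S_uud = 80.95, S_udd = 39.08, S_ddd = 18.86
Terminal payoffs (K − S): max(-122.7, 0) = 0, max(-35.95, 0) = 0, max(5.923, 0) = 5.923, max(26.14, 0) = 26.14
Node uu (S = 115.6): continuation = e^(−0.08)·[0.5110·0.0000 + 0.4890·0.0000] = 0.0000; exercise value = 0.0000 ≤ continuation, so V_uu = 0.0000
Node ud (S = 55.82): continuation = e^(−0.08)·[0.5110·0.0000 + 0.4890·5.9225] = 2.6732; exercise value = 0.0000 ≤ continuation, so V_ud = 2.6732
Node dd (S = 26.95): continuation = e^(−0.08)·[0.5110·5.9225 + 0.4890·26.1350] = 14.5902; exercise value = 18.0500 > continuation, so V_dd = 18.0500 (exercise)
Node u (S = 79.75): continuation = e^(−0.08)·[0.5110·0.0000 + 0.4890·2.6732] = 1.2066; exercise value = 0.0000 ≤ continuation, so V_u = 1.2066
Node d (S = 38.5): continuation = e^(−0.08)·[0.5110·2.6732 + 0.4890·18.0500] = 9.4081; exercise value = 6.5000 ≤ continuation, so V_d = 9.4081
Node 0 (S = 55): continuation = e^(−0.08)·[0.5110·1.2066 + 0.4890·9.4081] = 4.8156; exercise value = 0.0000 ≤ continuation, so V_0 = 4.8156

4.82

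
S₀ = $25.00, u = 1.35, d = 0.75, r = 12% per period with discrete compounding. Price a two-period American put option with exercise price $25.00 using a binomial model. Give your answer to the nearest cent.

Risk-neutral probability p = (1 + 0.12 − 0.75)/(1.35 − 0.75) = 0.3700/0.6000 = 0.6167
Terminal stock prices: S_uu = 45.56, S_ud = 25.31, S_dd = 14.06
Terminal payoffs (K − S): max(-20.56, 0) = 0, max(-0.3125, 0) = 0, max(10.94, 0) = 10.94
Node u (S = 33.75): continuation = 1/1.12·[0.6167·0.0000 + 0.3833·0.0000] = 0.0000; exercise value = 0.0000 ≤ continuation, so V_u = 0.0000
Node d (S = 18.75): continuation = 1/1.12·[0.6167·0.0000 + 0.3833·10.9375] = 3.7435; exercise value = 6.2500 > continuation, so V_d = 6.2500 (exercise)
Node 0 (S = 25): continuation = 1/1.12·[0.6167·0.0000 + 0.3833·6.2500] = 2.1391; exercise value = 0.0000 ≤ continuation, so V_0 = 2.1391

$2.14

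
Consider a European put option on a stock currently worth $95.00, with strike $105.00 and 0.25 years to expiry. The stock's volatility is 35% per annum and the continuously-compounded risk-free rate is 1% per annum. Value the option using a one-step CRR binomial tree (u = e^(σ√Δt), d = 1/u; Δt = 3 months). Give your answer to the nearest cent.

CRR parameters: u = e^(σ√Δt) = e^(0.35·√0.25) = 1.1912, d = 1/u = 0.8395
Per-period rate: rΔt = 0.01·0.25 = 0.0025, so R = e^0.0025 = 1.0025
Risk-neutral probability p = (e^0.0025 − 0.8395)/(1.1912 − 0.8395) = 0.1630/0.3518 = 0.4635
Terminal stock prices: S_u = 113.2, S_d = 79.75
Terminal payoffs (K − S): max(-8.168, 0) = 0, max(25.25, 0) = 25.25
Node 0 (S = 95): V_0 = e^(−0.0025)·[0.4635·0.0000 + 0.5365·25.2516] = 13.5142

$13.51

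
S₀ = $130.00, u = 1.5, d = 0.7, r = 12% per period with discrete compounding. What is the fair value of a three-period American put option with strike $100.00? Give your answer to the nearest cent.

Risk-neutral probability p = (1 + 0.12 − 0.7)/(1.5 − 0.7) = 0.4200/0.8000 = 0.5250
Terminal stock prices: S_uuu = 438.8, S_uud = 204.8, S_udd = 95.55, S_ddd = 44.59
Terminal payoffs (K − S): max(-338.8, 0) = 0, max(-104.8, 0) = 0, max(4.45, 0) = 4.45, max(55.41, 0) = 55.41
Node uu (S = 292.5): continuation = 1/1.12·[0.5250·0.0000 + 0.4750·0.0000] = 0.0000; exercise value = 0.0000 ≤ continuation, so V_uu = 0.0000
Node ud (S = 136.5): continuation = 1/1.12·[0.5250·0.0000 + 0.4750·4.4500] = 1.8873; exercise value = 0.0000 ≤ continuation, so V_ud = 1.8873
Node dd (S = 63.7): continuation = 1/1.12·[0.5250·4.4500 + 0.4750·55.4100] = 25.5857; exercise value = 36.3000 > continuation, so V_dd = 36.3000 (exercise)
Node u (S = 195): continuation = 1/1.12·[0.5250·0.0000 + 0.4750·1.8873] = 0.8004; exercise value = 0.0000 ≤ continuation, so V_u = 0.8004
Node d (S = 91): continuation = 1/1.12·[0.5250·1.8873 + 0.4750·36.3000] = 16.2798; exercise value = 9.0000 ≤ continuation, so V_d = 16.2798
Node 0 (S = 130): continuation = 1/1.12·[0.5250·0.8004 + 0.4750·16.2798] = 7.2795; exercise value = 0.0000 ≤ continuation, so V_0 = 7.2795

$7.28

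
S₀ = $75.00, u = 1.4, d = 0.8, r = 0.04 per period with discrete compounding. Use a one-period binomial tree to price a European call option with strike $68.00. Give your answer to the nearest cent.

$14.23

Risk-neutral probability p = (1 + 0.04 − 0.8)/(1.4 − 0.8) = 0.2400/0.6000 = 0.4000
Terminal stock prices: S_u = 105, S_d = 60
Terminal payoffs (S − K): max(37, 0) = 37, max(-8, 0) = 0
Node 0 (S = 75): V_0 = 1/1.04·[0.4000·37.0000 + 0.6000·0.0000] = 14.2308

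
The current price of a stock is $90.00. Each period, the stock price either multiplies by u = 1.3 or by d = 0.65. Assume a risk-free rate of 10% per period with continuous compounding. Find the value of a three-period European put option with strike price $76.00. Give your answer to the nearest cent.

Risk-neutral probability p = (e^0.1 − 0.65)/(1.3 − 0.65) = 0.4552/0.6500 = 0.7003
Terminal stock prices: S_uuu = 197.7, S_uud = 98.87, S_udd = 49.43, S_ddd = 24.72
Terminal payoffs (K − S): max(-121.7, 0) = 0, max(-22.87, 0) = 0, max(26.57, 0) = 26.57, max(51.28, 0) = 51.28
Node uu (S = 152.1): V_uu = e^(−0.1)·[0.7003·0.0000 + 0.2997·0.0000] = 0.0000
Node ud (S = 76.05): V_ud = e^(−0.1)·[0.7003·0.0000 + 0.2997·26.5675] = 7.2055
Node dd (S = 38.03): V_dd = e^(−0.1)·[0.7003·26.5675 + 0.2997·51.2837] = 30.7426
Node u (S = 117): V_u = e^(−0.1)·[0.7003·0.0000 + 0.2997·7.2055] = 1.9542
Node d (S = 58.5): V_d = e^(−0.1)·[0.7003·7.2055 + 0.2997·30.7426] = 12.9034
Node 0 (S = 90): V_0 = e^(−0.1)·[0.7003·1.9542 + 0.2997·12.9034] = 4.7378

$4.74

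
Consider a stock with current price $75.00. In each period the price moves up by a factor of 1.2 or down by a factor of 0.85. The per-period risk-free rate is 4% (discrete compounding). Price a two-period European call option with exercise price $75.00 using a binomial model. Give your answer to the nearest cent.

$9.68

Risk-neutral probability p = (1 + 0.04 − 0.85)/(1.2 − 0.85) = 0.1900/0.3500 = 0.5429
Terminal stock prices: S_uu = 108, S_ud = 76.5, S_dd = 54.19
Terminal payoffs (S − K): max(33, 0) = 33, max(1.5, 0) = 1.5, max(-20.81, 0) = 0
Node u (S = 90): V_u = 1/1.04·[0.5429·33.0000 + 0.4571·1.5000] = 17.8846
Node d (S = 63.75): V_d = 1/1.04·[0.5429·1.5000 + 0.4571·0.0000] = 0.7830
Node 0 (S = 75): V_0 = 1/1.04·[0.5429·17.8846 + 0.4571·0.7830] = 9.6795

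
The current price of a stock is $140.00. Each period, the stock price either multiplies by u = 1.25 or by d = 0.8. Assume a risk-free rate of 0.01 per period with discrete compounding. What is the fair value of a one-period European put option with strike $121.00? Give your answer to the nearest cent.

$4.75

Risk-neutral probability p = (1 + 0.01 − 0.8)/(1.25 − 0.8) = 0.2100/0.4500 = 0.4667
Terminal stock prices: S_u = 175, S_d = 112
Terminal payoffs (K − S): max(-54, 0) = 0, max(9, 0) = 9
Node 0 (S = 140): V_0 = 1/1.01·[0.4667·0.0000 + 0.5333·9.0000] = 4.7525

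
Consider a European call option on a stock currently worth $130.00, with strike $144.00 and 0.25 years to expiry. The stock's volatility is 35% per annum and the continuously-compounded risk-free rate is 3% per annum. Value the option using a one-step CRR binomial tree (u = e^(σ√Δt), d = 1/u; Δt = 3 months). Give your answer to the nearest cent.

$5.15

CRR parameters: u = e^(σ√Δt) = e^(0.35·√0.25) = 1.1912, d = 1/u = 0.8395
Per-period rate: rΔt = 0.03·0.25 = 0.0075, so R = e^0.0075 = 1.0075
Risk-neutral probability p = (e^0.0075 − 0.8395)/(1.1912 − 0.8395) = 0.1681/0.3518 = 0.4778
Terminal stock prices: S_u = 154.9, S_d = 109.1
Terminal payoffs (S − K): max(10.86, 0) = 10.86, max(-34.87, 0) = 0
Node 0 (S = 130): V_0 = e^(−0.0075)·[0.4778·10.8620 + 0.5222·0.0000] = 5.1507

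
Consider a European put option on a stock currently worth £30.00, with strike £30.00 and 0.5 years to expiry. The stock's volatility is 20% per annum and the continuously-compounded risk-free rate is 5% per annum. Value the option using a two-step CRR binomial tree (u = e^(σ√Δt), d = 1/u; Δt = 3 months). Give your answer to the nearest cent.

CRR parameters: u = e^(σ√Δt) = e^(0.2·√0.25) = 1.1052, d = 1/u = 0.9048
Per-period rate: rΔt = 0.05·0.25 = 0.0125, so R = e^0.0125 = 1.0126
Risk-neutral probability p = (e^0.0125 − 0.9048)/(1.1052 − 0.9048) = 0.1077/0.2003 = 0.5378
Terminal stock prices: S_uu = 36.64, S_ud = 30, S_dd = 24.56
Terminal payoffs (K − S): max(-6.642, 0) = 0, max(0, 0) = 0, max(5.438, 0) = 5.438
Node u (S = 33.16): V_u = e^(−0.0125)·[0.5378·0.0000 + 0.4622·0.0000] = 0.0000
Node d (S = 27.15): V_d = e^(−0.0125)·[0.5378·0.0000 + 0.4622·5.4381] = 2.4822
Node 0 (S = 30): V_0 = e^(−0.0125)·[0.5378·0.0000 + 0.4622·2.4822] = 1.1330

£1.13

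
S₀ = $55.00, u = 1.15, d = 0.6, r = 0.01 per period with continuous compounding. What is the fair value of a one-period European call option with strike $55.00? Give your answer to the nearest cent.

Risk-neutral probability p = (e^0.01 − 0.6)/(1.15 − 0.6) = 0.4101/0.5500 = 0.7455
Terminal stock prices: S_u = 63.25, S_d = 33
Terminal payoffs (S − K): max(8.25, 0) = 8.25, max(-22, 0) = 0
Node 0 (S = 55): V_0 = e^(−0.01)·[0.7455·8.2500 + 0.2545·0.0000] = 6.0896

$6.09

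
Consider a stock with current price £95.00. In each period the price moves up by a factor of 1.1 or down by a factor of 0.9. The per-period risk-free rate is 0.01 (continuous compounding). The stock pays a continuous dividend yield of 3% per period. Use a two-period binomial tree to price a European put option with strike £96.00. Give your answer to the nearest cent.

£7.62

Per-period risk-free factor R = e^0.01 = 1.0101; dividend-adjusted growth = e^(0.01−0.03) = 0.9802.
Risk-neutral probability p = (0.9802 − 0.9)/(1.1 − 0.9) = 0.0802/0.2000 = 0.4010
Terminal stock prices: S_uu = 115, S_ud = 94.05, S_dd = 76.95
Terminal payoffs (K − S): max(-18.95, 0) = 0, max(1.95, 0) = 1.95, max(19.05, 0) = 19.05
Node u (S = 104.5): V_u = e^(−0.01)·[0.4010·0.0000 + 0.5990·1.9500] = 1.1564
Node d (S = 85.5): V_d = e^(−0.01)·[0.4010·1.9500 + 0.5990·19.0500] = 12.0717
Node 0 (S = 95): V_0 = e^(−0.01)·[0.4010·1.1564 + 0.5990·12.0717] = 7.6182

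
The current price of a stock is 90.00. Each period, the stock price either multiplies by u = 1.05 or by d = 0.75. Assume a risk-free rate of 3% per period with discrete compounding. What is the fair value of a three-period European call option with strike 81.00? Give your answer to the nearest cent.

Risk-neutral probability p = (1 + 0.03 − 0.75)/(1.05 − 0.75) = 0.2800/0.3000 = 0.9333
Terminal stock prices: S_uuu = 104.2, S_uud = 74.42, S_udd = 53.16, S_ddd = 37.97
Terminal payoffs (S − K): max(23.19, 0) = 23.19, max(-6.581, 0) = 0, max(-27.84, 0) = 0, max(-43.03, 0) = 0
Node uu (S = 99.23): V_uu = 1/1.03·[0.9333·23.1863 + 0.0667·0.0000] = 21.0102
Node ud (S = 70.88): V_ud = 1/1.03·[0.9333·0.0000 + 0.0667·0.0000] = 0.0000
Node dd (S = 50.62): V_dd = 1/1.03·[0.9333·0.0000 + 0.0667·0.0000] = 0.0000
Node u (S = 94.5): V_u = 1/1.03·[0.9333·21.0102 + 0.0667·0.0000] = 19.0384
Node d (S = 67.5): V_d = 1/1.03·[0.9333·0.0000 + 0.0667·0.0000] = 0.0000
Node 0 (S = 90): V_0 = 1/1.03·[0.9333·19.0384 + 0.0667·0.0000] = 17.2516

17.25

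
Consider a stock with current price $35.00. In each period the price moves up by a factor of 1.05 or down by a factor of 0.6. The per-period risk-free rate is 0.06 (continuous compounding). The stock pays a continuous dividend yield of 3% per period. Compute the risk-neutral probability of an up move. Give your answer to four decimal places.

p = 0.9566

Per-period risk-free factor R = e^0.06 = 1.0618; dividend-adjusted growth = e^(0.06−0.03) = 1.0305.
Risk-neutral probability p = (1.0305 − 0.6)/(1.05 − 0.6) = 0.4305/0.4500 = 0.9566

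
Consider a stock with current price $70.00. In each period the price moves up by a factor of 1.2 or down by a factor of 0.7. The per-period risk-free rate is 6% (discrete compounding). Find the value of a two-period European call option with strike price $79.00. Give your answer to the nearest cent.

Risk-neutral probability p = (1 + 0.06 − 0.7)/(1.2 − 0.7) = 0.3600/0.5000 = 0.7200
Terminal stock prices: S_uu = 100.8, S_ud = 58.8, S_dd = 34.3
Terminal payoffs (S − K): max(21.8, 0) = 21.8, max(-20.2, 0) = 0, max(-44.7, 0) = 0
Node u (S = 84): V_u = 1/1.06·[0.7200·21.8000 + 0.2800·0.0000] = 14.8075
Node d (S = 49): V_d = 1/1.06·[0.7200·0.0000 + 0.2800·0.0000] = 0.0000
Node 0 (S = 70): V_0 = 1/1.06·[0.7200·14.8075 + 0.2800·0.0000] = 10.0580

$10.06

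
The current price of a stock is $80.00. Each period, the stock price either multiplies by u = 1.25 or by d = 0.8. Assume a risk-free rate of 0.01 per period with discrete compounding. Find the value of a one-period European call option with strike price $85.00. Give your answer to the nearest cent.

$6.93

Risk-neutral probability p = (1 + 0.01 − 0.8)/(1.25 − 0.8) = 0.2100/0.4500 = 0.4667
Terminal stock prices: S_u = 100, S_d = 64
Terminal payoffs (S − K): max(15, 0) = 15, max(-21, 0) = 0
Node 0 (S = 80): V_0 = 1/1.01·[0.4667·15.0000 + 0.5333·0.0000] = 6.9307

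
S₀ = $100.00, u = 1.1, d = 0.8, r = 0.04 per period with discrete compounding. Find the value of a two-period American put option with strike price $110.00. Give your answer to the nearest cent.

Risk-neutral probability p = (1 + 0.04 − 0.8)/(1.1 − 0.8) = 0.2400/0.3000 = 0.8000
Terminal stock prices: S_uu = 121, S_ud = 88, S_dd = 64
Terminal payoffs (K − S): max(-11, 0) = 0, max(22, 0) = 22, max(46, 0) = 46
Node u (S = 110): continuation = 1/1.04·[0.8000·0.0000 + 0.2000·22.0000] = 4.2308; exercise value = 0.0000 ≤ continuation, so V_u = 4.2308
Node d (S = 80): continuation = 1/1.04·[0.8000·22.0000 + 0.2000·46.0000] = 25.7692; exercise value = 30.0000 > continuation, so V_d = 30.0000 (exercise)
Node 0 (S = 100): continuation = 1/1.04·[0.8000·4.2308 + 0.2000·30.0000] = 9.0237; exercise value = 10.0000 > continuation, so V_0 = 10.0000 (exercise)

$10.00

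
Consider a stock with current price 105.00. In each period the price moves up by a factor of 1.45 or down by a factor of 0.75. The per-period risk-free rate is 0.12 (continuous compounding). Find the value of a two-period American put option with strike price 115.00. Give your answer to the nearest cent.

14.97

Risk-neutral probability p = (e^0.12 − 0.75)/(1.45 − 0.75) = 0.3775/0.7000 = 0.5393
Terminal stock prices: S_uu = 220.8, S_ud = 114.2, S_dd = 59.06
Terminal payoffs (K − S): max(-105.8, 0) = 0, max(0.8125, 0) = 0.8125, max(55.94, 0) = 55.94
Node u (S = 152.2): continuation = e^(−0.12)·[0.5393·0.0000 + 0.4607·0.8125] = 0.3320; exercise value = 0.0000 ≤ continuation, so V_u = 0.3320
Node d (S = 78.75): continuation = e^(−0.12)·[0.5393·0.8125 + 0.4607·55.9375] = 23.2459; exercise value = 36.2500 > continuation, so V_d = 36.2500 (exercise)
Node 0 (S = 105): continuation = e^(−0.12)·[0.5393·0.3320 + 0.4607·36.2500] = 14.9713; exercise value = 10.0000 ≤ continuation, so V_0 = 14.9713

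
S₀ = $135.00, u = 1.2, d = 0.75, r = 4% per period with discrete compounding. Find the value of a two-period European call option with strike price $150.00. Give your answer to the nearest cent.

Risk-neutral probability p = (1 + 0.04 − 0.75)/(1.2 − 0.75) = 0.2900/0.4500 = 0.6444
Terminal stock prices: S_uu = 194.4, S_ud = 121.5, S_dd = 75.94
Terminal payoffs (S − K): max(44.4, 0) = 44.4, max(-28.5, 0) = 0, max(-74.06, 0) = 0
Node u (S = 162): V_u = 1/1.04·[0.6444·44.4000 + 0.3556·0.0000] = 27.5128
Node d (S = 101.2): V_d = 1/1.04·[0.6444·0.0000 + 0.3556·0.0000] = 0.0000
Node 0 (S = 135): V_0 = 1/1.04·[0.6444·27.5128 + 0.3556·0.0000] = 17.0485

$17.05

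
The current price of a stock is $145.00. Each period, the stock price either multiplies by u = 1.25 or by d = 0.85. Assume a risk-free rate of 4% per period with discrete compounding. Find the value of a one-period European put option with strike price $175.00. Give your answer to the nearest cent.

Risk-neutral probability p = (1 + 0.04 − 0.85)/(1.25 − 0.85) = 0.1900/0.4000 = 0.4750
Terminal stock prices: S_u = 181.2, S_d = 123.2
Terminal payoffs (K − S): max(-6.25, 0) = 0, max(51.75, 0) = 51.75
Node 0 (S = 145): V_0 = 1/1.04·[0.4750·0.0000 + 0.5250·51.7500] = 26.1238

$26.12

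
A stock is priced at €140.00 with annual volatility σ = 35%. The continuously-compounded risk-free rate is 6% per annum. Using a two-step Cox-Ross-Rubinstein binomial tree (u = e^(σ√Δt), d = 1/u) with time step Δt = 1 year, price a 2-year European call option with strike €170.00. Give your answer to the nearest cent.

€24.81

CRR parameters: u = e^(σ√Δt) = e^(0.35·√1) = 1.4191, d = 1/u = 0.7047
Per-period rate: rΔt = 0.06·1 = 0.06, so R = e^0.06 = 1.0618
Risk-neutral probability p = (e^0.06 − 0.7047)/(1.4191 − 0.7047) = 0.3571/0.7144 = 0.4999
Terminal stock prices: S_uu = 281.9, S_ud = 140, S_dd = 69.52
Terminal payoffs (S − K): max(111.9, 0) = 111.9, max(-30, 0) = 0, max(-100.5, 0) = 0
Node u (S = 198.7): V_u = e^(−0.06)·[0.4999·111.9254 + 0.5001·0.0000] = 52.6976
Node d (S = 98.66): V_d = e^(−0.06)·[0.4999·0.0000 + 0.5001·0.0000] = 0.0000
Node 0 (S = 140): V_0 = e^(−0.06)·[0.4999·52.6976 + 0.5001·0.0000] = 24.8115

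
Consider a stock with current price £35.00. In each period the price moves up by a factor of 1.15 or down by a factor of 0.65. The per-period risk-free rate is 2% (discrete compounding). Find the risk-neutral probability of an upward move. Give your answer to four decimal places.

p = 0.7400

Risk-neutral probability p = (1 + 0.02 − 0.65)/(1.15 − 0.65) = 0.3700/0.5000 = 0.7400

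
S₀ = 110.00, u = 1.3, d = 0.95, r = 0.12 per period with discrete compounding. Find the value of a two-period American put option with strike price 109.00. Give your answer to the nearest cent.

2.07

Risk-neutral probability p = (1 + 0.12 − 0.95)/(1.3 − 0.95) = 0.1700/0.3500 = 0.4857
Terminal stock prices: S_uu = 185.9, S_ud = 135.8, S_dd = 99.27
Terminal payoffs (K − S): max(-76.9, 0) = 0, max(-26.85, 0) = 0, max(9.725, 0) = 9.725
Node u (S = 143): continuation = 1/1.12·[0.4857·0.0000 + 0.5143·0.0000] = 0.0000; exercise value = 0.0000 ≤ continuation, so V_u = 0.0000
Node d (S = 104.5): continuation = 1/1.12·[0.4857·0.0000 + 0.5143·9.7250] = 4.4656; exercise value = 4.5000 > continuation, so V_d = 4.5000 (exercise)
Node 0 (S = 110): continuation = 1/1.12·[0.4857·0.0000 + 0.5143·4.5000] = 2.0663; exercise value = 0.0000 ≤ continuation, so V_0 = 2.0663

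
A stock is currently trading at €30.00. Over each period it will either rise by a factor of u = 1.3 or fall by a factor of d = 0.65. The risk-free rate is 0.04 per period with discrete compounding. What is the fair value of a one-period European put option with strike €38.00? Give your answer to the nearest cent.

Risk-neutral probability p = (1 + 0.04 − 0.65)/(1.3 − 0.65) = 0.3900/0.6500 = 0.6000
Terminal stock prices: S_u = 39, S_d = 19.5
Terminal payoffs (K − S): max(-1, 0) = 0, max(18.5, 0) = 18.5
Node 0 (S = 30): V_0 = 1/1.04·[0.6000·0.0000 + 0.4000·18.5000] = 7.1154

€7.12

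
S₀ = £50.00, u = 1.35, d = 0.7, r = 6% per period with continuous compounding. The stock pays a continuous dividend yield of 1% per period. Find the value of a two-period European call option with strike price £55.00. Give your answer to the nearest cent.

Per-period risk-free factor R = e^0.06 = 1.0618; dividend-adjusted growth = e^(0.06−0.01) = 1.0513.
Risk-neutral probability p = (1.0513 − 0.7)/(1.35 − 0.7) = 0.3513/0.6500 = 0.5404
Terminal stock prices: S_uu = 91.13, S_ud = 47.25, S_dd = 24.5
Terminal payoffs (S − K): max(36.13, 0) = 36.13, max(-7.75, 0) = 0, max(-30.5, 0) = 0
Node u (S = 67.5): V_u = e^(−0.06)·[0.5404·36.1250 + 0.4596·0.0000] = 18.3857
Node d (S = 35): V_d = e^(−0.06)·[0.5404·0.0000 + 0.4596·0.0000] = 0.0000
Node 0 (S = 50): V_0 = e^(−0.06)·[0.5404·18.3857 + 0.4596·0.0000] = 9.3573

£9.36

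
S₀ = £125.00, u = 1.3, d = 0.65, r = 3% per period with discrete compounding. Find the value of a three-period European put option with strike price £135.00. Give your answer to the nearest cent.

£24.98

Risk-neutral probability p = (1 + 0.03 − 0.65)/(1.3 − 0.65) = 0.3800/0.6500 = 0.5846
Terminal stock prices: S_uuu = 274.6, S_uud = 137.3, S_udd = 68.66, S_ddd = 34.33
Terminal payoffs (K − S): max(-139.6, 0) = 0, max(-2.313, 0) = 0, max(66.34, 0) = 66.34, max(100.7, 0) = 100.7
Node uu (S = 211.3): V_uu = 1/1.03·[0.5846·0.0000 + 0.4154·0.0000] = 0.0000
Node ud (S = 105.6): V_ud = 1/1.03·[0.5846·0.0000 + 0.4154·66.3438] = 26.7555
Node dd (S = 52.81): V_dd = 1/1.03·[0.5846·66.3438 + 0.4154·100.6719] = 78.2555
Node u (S = 162.5): V_u = 1/1.03·[0.5846·0.0000 + 0.4154·26.7555] = 10.7901
Node d (S = 81.25): V_d = 1/1.03·[0.5846·26.7555 + 0.4154·78.2555] = 46.7454
Node 0 (S = 125): V_0 = 1/1.03·[0.5846·10.7901 + 0.4154·46.7454] = 24.9761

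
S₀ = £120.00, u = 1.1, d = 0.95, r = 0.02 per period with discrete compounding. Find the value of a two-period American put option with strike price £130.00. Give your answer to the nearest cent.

Risk-neutral probability p = (1 + 0.02 − 0.95)/(1.1 − 0.95) = 0.0700/0.1500 = 0.4667
Terminal stock prices: S_uu = 145.2, S_ud = 125.4, S_dd = 108.3
Terminal payoffs (K − S): max(-15.2, 0) = 0, max(4.6, 0) = 4.6, max(21.7, 0) = 21.7
Node u (S = 132): continuation = 1/1.02·[0.4667·0.0000 + 0.5333·4.6000] = 2.4052; exercise value = 0.0000 ≤ continuation, so V_u = 2.4052
Node d (S = 114): continuation = 1/1.02·[0.4667·4.6000 + 0.5333·21.7000] = 13.4510; exercise value = 16.0000 > continuation, so V_d = 16.0000 (exercise)
Node 0 (S = 120): continuation = 1/1.02·[0.4667·2.4052 + 0.5333·16.0000] = 9.4664; exercise value = 10.0000 > continuation, so V_0 = 10.0000 (exercise)

£10.00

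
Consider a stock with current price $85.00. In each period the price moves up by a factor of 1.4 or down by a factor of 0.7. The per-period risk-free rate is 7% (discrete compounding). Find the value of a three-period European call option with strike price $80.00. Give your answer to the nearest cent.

$30.28

Risk-neutral probability p = (1 + 0.07 − 0.7)/(1.4 − 0.7) = 0.3700/0.7000 = 0.5286
Terminal stock prices: S_uuu = 233.2, S_uud = 116.6, S_udd = 58.31, S_ddd = 29.15
Terminal payoffs (S − K): max(153.2, 0) = 153.2, max(36.62, 0) = 36.62, max(-21.69, 0) = 0, max(-50.85, 0) = 0
Node uu (S = 166.6): V_uu = 1/1.07·[0.5286·153.2400 + 0.4714·36.6200] = 91.8336
Node ud (S = 83.3): V_ud = 1/1.07·[0.5286·36.6200 + 0.4714·0.0000] = 18.0900
Node dd (S = 41.65): V_dd = 1/1.07·[0.5286·0.0000 + 0.4714·0.0000] = 0.0000
Node u (S = 119): V_u = 1/1.07·[0.5286·91.8336 + 0.4714·18.0900] = 53.3353
Node d (S = 59.5): V_d = 1/1.07·[0.5286·18.0900 + 0.4714·0.0000] = 8.9363
Node 0 (S = 85): V_0 = 1/1.07·[0.5286·53.3353 + 0.4714·8.9363] = 30.2844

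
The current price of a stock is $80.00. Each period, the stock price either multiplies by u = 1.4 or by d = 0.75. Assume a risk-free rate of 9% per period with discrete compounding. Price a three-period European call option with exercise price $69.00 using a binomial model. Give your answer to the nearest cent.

$31.33

Risk-neutral probability p = (1 + 0.09 − 0.75)/(1.4 − 0.75) = 0.3400/0.6500 = 0.5231
Terminal stock prices: S_uuu = 219.5, S_uud = 117.6, S_udd = 63, S_ddd = 33.75
Terminal payoffs (S − K): max(150.5, 0) = 150.5, max(48.6, 0) = 48.6, max(-6, 0) = 0, max(-35.25, 0) = 0
Node uu (S = 156.8): V_uu = 1/1.09·[0.5231·150.5200 + 0.4769·48.6000] = 93.4972
Node ud (S = 84): V_ud = 1/1.09·[0.5231·48.6000 + 0.4769·0.0000] = 23.3225
Node dd (S = 45): V_dd = 1/1.09·[0.5231·0.0000 + 0.4769·0.0000] = 0.0000
Node u (S = 112): V_u = 1/1.09·[0.5231·93.4972 + 0.4769·23.3225] = 55.0727
Node d (S = 60): V_d = 1/1.09·[0.5231·23.3225 + 0.4769·0.0000] = 11.1922
Node 0 (S = 80): V_0 = 1/1.09·[0.5231·55.0727 + 0.4769·11.1922] = 31.3258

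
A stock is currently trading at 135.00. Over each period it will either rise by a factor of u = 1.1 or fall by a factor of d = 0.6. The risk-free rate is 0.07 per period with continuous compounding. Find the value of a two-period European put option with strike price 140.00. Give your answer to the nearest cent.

Risk-neutral probability p = (e^0.07 − 0.6)/(1.1 − 0.6) = 0.4725/0.5000 = 0.9450
Terminal stock prices: S_uu = 163.4, S_ud = 89.1, S_dd = 48.6
Terminal payoffs (K − S): max(-23.35, 0) = 0, max(50.9, 0) = 50.9, max(91.4, 0) = 91.4
Node u (S = 148.5): V_u = e^(−0.07)·[0.9450·0.0000 + 0.0550·50.9000] = 2.6095
Node d (S = 81): V_d = e^(−0.07)·[0.9450·50.9000 + 0.0550·91.4000] = 49.5351
Node 0 (S = 135): V_0 = e^(−0.07)·[0.9450·2.6095 + 0.0550·49.5351] = 4.8388

4.84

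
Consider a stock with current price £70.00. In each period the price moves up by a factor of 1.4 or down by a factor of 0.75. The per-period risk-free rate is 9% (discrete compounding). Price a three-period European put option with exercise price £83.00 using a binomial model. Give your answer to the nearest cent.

Risk-neutral probability p = (1 + 0.09 − 0.75)/(1.4 − 0.75) = 0.3400/0.6500 = 0.5231
Terminal stock prices: S_uuu = 192.1, S_uud = 102.9, S_udd = 55.12, S_ddd = 29.53
Terminal payoffs (K − S): max(-109.1, 0) = 0, max(-19.9, 0) = 0, max(27.88, 0) = 27.88, max(53.47, 0) = 53.47
Node uu (S = 137.2): V_uu = 1/1.09·[0.5231·0.0000 + 0.4769·0.0000] = 0.0000
Node ud (S = 73.5): V_ud = 1/1.09·[0.5231·0.0000 + 0.4769·27.8750] = 12.1965
Node dd (S = 39.38): V_dd = 1/1.09·[0.5231·27.8750 + 0.4769·53.4688] = 36.7718
Node u (S = 98): V_u = 1/1.09·[0.5231·0.0000 + 0.4769·12.1965] = 5.3365
Node d (S = 52.5): V_d = 1/1.09·[0.5231·12.1965 + 0.4769·36.7718] = 21.9422
Node 0 (S = 70): V_0 = 1/1.09·[0.5231·5.3365 + 0.4769·21.9422] = 12.1616

£12.16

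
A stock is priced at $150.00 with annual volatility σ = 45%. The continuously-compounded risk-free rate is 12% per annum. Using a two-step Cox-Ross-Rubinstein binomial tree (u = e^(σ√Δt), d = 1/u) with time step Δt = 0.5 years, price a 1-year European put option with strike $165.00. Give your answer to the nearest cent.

$24.39

CRR parameters: u = e^(σ√Δt) = e^(0.45·√0.5) = 1.3746, d = 1/u = 0.7275
Per-period rate: rΔt = 0.12·0.5 = 0.06, so R = e^0.06 = 1.0618
Risk-neutral probability p = (e^0.06 − 0.7275)/(1.3746 − 0.7275) = 0.3344/0.6472 = 0.5167
Terminal stock prices: S_uu = 283.4, S_ud = 150, S_dd = 79.38
Terminal payoffs (K − S): max(-118.4, 0) = 0, max(15, 0) = 15, max(85.62, 0) = 85.62
Node u (S = 206.2): V_u = e^(−0.06)·[0.5167·0.0000 + 0.4833·15.0000] = 6.8279
Node d (S = 109.1): V_d = e^(−0.06)·[0.5167·15.0000 + 0.4833·85.6206] = 46.2723
Node 0 (S = 150): V_0 = e^(−0.06)·[0.5167·6.8279 + 0.4833·46.2723] = 24.3850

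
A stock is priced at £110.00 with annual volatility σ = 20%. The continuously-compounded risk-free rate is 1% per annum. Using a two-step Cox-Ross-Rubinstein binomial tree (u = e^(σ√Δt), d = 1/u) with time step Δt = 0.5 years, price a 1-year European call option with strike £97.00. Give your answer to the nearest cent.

CRR parameters: u = e^(σ√Δt) = e^(0.2·√0.5) = 1.1519, d = 1/u = 0.8681
Per-period rate: rΔt = 0.01·0.5 = 0.005, so R = e^0.005 = 1.0050
Risk-neutral probability p = (e^0.005 − 0.8681)/(1.1519 − 0.8681) = 0.1369/0.2838 = 0.4824
Terminal stock prices: S_uu = 146, S_ud = 110, S_dd = 82.9
Terminal payoffs (S − K): max(48.96, 0) = 48.96, max(13, 0) = 13, max(-14.1, 0) = 0
Node u (S = 126.7): V_u = e^(−0.005)·[0.4824·48.9586 + 0.5176·13.0000] = 30.1939
Node d (S = 95.49): V_d = e^(−0.005)·[0.4824·13.0000 + 0.5176·0.0000] = 6.2395
Node 0 (S = 110): V_0 = e^(−0.005)·[0.4824·30.1939 + 0.5176·6.2395] = 17.7055

£17.71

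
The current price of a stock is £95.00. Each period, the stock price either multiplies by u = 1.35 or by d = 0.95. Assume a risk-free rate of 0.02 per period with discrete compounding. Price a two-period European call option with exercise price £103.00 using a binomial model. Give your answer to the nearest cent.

Risk-neutral probability p = (1 + 0.02 − 0.95)/(1.35 − 0.95) = 0.0700/0.4000 = 0.1750
Terminal stock prices: S_uu = 173.1, S_ud = 121.8, S_dd = 85.74
Terminal payoffs (S − K): max(70.14, 0) = 70.14, max(18.84, 0) = 18.84, max(-17.26, 0) = 0
Node u (S = 128.2): V_u = 1/1.02·[0.1750·70.1375 + 0.8250·18.8375] = 27.2696
Node d (S = 90.25): V_d = 1/1.02·[0.1750·18.8375 + 0.8250·0.0000] = 3.2319
Node 0 (S = 95): V_0 = 1/1.02·[0.1750·27.2696 + 0.8250·3.2319] = 7.2927

£7.29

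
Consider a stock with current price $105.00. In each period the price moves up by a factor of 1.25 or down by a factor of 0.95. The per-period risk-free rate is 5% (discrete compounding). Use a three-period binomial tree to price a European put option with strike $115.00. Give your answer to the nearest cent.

$6.39

Risk-neutral probability p = (1 + 0.05 − 0.95)/(1.25 − 0.95) = 0.1000/0.3000 = 0.3333
Terminal stock prices: S_uuu = 205.1, S_uud = 155.9, S_udd = 118.5, S_ddd = 90.02
Terminal payoffs (K − S): max(-90.08, 0) = 0, max(-40.86, 0) = 0, max(-3.453, 0) = 0, max(24.98, 0) = 24.98
Node uu (S = 164.1): V_uu = 1/1.05·[0.3333·0.0000 + 0.6667·0.0000] = 0.0000
Node ud (S = 124.7): V_ud = 1/1.05·[0.3333·0.0000 + 0.6667·0.0000] = 0.0000
Node dd (S = 94.76): V_dd = 1/1.05·[0.3333·0.0000 + 0.6667·24.9756] = 15.8575
Node u (S = 131.2): V_u = 1/1.05·[0.3333·0.0000 + 0.6667·0.0000] = 0.0000
Node d (S = 99.75): V_d = 1/1.05·[0.3333·0.0000 + 0.6667·15.8575] = 10.0683
Node 0 (S = 105): V_0 = 1/1.05·[0.3333·0.0000 + 0.6667·10.0683] = 6.3926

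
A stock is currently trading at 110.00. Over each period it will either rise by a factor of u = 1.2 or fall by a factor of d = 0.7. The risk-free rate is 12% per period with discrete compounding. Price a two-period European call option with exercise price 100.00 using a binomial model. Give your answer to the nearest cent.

32.85

Risk-neutral probability p = (1 + 0.12 − 0.7)/(1.2 − 0.7) = 0.4200/0.5000 = 0.8400
Terminal stock prices: S_uu = 158.4, S_ud = 92.4, S_dd = 53.9
Terminal payoffs (S − K): max(58.4, 0) = 58.4, max(-7.6, 0) = 0, max(-46.1, 0) = 0
Node u (S = 132): V_u = 1/1.12·[0.8400·58.4000 + 0.1600·0.0000] = 43.8000
Node d (S = 77): V_d = 1/1.12·[0.8400·0.0000 + 0.1600·0.0000] = 0.0000
Node 0 (S = 110): V_0 = 1/1.12·[0.8400·43.8000 + 0.1600·0.0000] = 32.8500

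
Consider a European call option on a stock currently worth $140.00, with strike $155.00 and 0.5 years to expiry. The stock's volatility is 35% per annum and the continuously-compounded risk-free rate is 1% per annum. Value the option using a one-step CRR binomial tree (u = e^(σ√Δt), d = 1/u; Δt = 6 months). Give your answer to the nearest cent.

$10.85

CRR parameters: u = e^(σ√Δt) = e^(0.35·√0.5) = 1.2808, d = 1/u = 0.7808
Per-period rate: rΔt = 0.01·0.5 = 0.005, so R = e^0.005 = 1.0050
Risk-neutral probability p = (e^0.005 − 0.7808)/(1.2808 − 0.7808) = 0.2243/0.5000 = 0.4485
Terminal stock prices: S_u = 179.3, S_d = 109.3
Terminal payoffs (S − K): max(24.31, 0) = 24.31, max(-45.69, 0) = 0
Node 0 (S = 140): V_0 = e^(−0.005)·[0.4485·24.3124 + 0.5515·0.0000] = 10.8489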